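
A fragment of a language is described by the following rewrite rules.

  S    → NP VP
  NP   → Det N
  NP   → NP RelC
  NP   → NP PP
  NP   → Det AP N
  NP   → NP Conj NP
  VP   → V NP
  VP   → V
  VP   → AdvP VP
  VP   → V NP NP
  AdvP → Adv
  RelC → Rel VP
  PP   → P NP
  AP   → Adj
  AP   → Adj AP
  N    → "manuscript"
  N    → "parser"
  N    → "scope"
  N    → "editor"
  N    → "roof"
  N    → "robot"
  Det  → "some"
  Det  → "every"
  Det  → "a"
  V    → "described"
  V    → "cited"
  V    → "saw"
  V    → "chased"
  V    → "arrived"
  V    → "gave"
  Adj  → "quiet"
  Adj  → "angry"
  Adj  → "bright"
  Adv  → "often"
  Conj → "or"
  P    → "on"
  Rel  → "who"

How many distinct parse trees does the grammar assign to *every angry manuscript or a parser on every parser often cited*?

2

The two bracketings:
[S [NP [NP [NP [Det every] [AP [Adj angry]] [N manuscript]] [Conj or] [NP [Det a] [N parser]]] [PP [P on] [NP [Det every] [N parser]]]] [VP [AdvP [Adv often]] [VP [V cited]]]]
[S [NP [NP [Det every] [AP [Adj angry]] [N manuscript]] [Conj or] [NP [NP [Det a] [N parser]] [PP [P on] [NP [Det every] [N parser]]]]] [VP [AdvP [Adv often]] [VP [V cited]]]]
The trees differ in how a recursive rule is bracketed over the same span.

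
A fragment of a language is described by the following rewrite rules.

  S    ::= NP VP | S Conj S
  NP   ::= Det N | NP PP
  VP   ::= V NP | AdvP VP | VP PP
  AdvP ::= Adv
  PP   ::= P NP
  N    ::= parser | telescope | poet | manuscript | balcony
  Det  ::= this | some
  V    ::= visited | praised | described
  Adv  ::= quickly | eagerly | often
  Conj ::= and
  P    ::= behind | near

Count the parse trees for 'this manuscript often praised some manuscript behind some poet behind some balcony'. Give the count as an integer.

9

Two of the 9 distinct bracketings:
[S [NP [Det this] [N manuscript]] [VP [AdvP [Adv often]] [VP [V praised] [NP [NP [Det some] [N manuscript]] [PP [P behind] [NP [NP [Det some] [N poet]] [PP [P behind] [NP [Det some] [N balcony]]]]]]]]]
[S [NP [Det this] [N manuscript]] [VP [AdvP [Adv often]] [VP [V praised] [NP [NP [NP [Det some] [N manuscript]] [PP [P behind] [NP [Det some] [N poet]]]] [PP [P behind] [NP [Det some] [N balcony]]]]]]]
The trees differ in how a recursive rule is bracketed over the same span.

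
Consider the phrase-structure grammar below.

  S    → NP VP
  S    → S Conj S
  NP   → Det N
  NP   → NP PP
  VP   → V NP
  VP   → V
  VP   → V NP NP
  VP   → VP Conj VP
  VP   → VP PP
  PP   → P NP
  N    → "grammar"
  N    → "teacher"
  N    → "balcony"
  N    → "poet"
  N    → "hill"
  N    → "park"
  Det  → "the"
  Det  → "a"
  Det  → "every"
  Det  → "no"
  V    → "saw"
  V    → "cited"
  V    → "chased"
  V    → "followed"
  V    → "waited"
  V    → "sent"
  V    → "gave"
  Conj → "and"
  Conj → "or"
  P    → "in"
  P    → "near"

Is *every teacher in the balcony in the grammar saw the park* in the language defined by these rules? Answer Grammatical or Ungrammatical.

[S [NP [NP [Det every] [N teacher]] [PP [P in] [NP [NP [Det the] [N balcony]] [PP [P in] [NP [Det the] [N grammar]]]]]] [VP [V saw] [NP [Det the] [N park]]]]
Each bracket corresponds to one application of a listed rule, so the string is derivable from S.

Grammatical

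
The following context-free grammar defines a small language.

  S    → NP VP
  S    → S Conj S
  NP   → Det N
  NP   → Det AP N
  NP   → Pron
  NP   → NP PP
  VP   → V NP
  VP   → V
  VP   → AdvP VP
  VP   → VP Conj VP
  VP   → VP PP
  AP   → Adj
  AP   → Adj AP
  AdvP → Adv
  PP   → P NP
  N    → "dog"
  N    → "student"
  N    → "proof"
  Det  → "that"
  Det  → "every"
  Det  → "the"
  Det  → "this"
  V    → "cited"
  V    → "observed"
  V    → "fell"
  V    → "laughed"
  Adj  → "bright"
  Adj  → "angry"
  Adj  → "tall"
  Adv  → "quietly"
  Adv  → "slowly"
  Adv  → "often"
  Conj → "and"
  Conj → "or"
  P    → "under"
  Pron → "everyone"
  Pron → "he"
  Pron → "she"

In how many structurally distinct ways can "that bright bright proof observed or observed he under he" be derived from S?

Two of the 3 distinct bracketings:
[S [NP [Det that] [AP [Adj bright] [AP [Adj bright]]] [N proof]] [VP [VP [V observed]] [Conj or] [VP [V observed] [NP [NP [Pron he]] [PP [P under] [NP [Pron he]]]]]]]
[S [NP [Det that] [AP [Adj bright] [AP [Adj bright]]] [N proof]] [VP [VP [V observed]] [Conj or] [VP [VP [V observed] [NP [Pron he]]] [PP [P under] [NP [Pron he]]]]]]
The difference turns on whether NP → NP PP is used at the relevant span, versus an alternative expansion of NP.

3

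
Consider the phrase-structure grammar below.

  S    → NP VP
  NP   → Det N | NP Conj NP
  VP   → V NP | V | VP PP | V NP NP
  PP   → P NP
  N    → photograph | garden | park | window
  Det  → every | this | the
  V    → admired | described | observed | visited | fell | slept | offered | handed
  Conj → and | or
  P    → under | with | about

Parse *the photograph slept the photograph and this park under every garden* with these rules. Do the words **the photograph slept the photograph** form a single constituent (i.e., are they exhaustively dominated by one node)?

[S [NP [Det the] [N photograph]] [VP [VP [V slept] [NP [NP [Det the] [N photograph]] [Conj and] [NP [Det this] [N park]]]] [PP [P under] [NP [Det every] [N garden]]]]]
The smallest constituent containing 'the photograph slept the photograph' is the S spanning 'the photograph slept the photograph and this park under every garden'; no single node in the tree dominates exactly the given words.

No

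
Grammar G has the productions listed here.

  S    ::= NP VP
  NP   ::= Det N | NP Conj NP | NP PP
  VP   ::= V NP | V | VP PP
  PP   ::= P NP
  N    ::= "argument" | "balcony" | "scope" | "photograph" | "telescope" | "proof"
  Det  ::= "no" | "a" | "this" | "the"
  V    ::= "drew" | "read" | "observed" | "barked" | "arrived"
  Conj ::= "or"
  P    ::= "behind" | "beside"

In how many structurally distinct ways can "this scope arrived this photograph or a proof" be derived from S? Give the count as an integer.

1

[S [NP [Det this] [N scope]] [VP [V arrived] [NP [NP [Det this] [N photograph]] [Conj or] [NP [Det a] [N proof]]]]]
No rule offers an alternative attachment or grouping for any span, so this is the only derivation.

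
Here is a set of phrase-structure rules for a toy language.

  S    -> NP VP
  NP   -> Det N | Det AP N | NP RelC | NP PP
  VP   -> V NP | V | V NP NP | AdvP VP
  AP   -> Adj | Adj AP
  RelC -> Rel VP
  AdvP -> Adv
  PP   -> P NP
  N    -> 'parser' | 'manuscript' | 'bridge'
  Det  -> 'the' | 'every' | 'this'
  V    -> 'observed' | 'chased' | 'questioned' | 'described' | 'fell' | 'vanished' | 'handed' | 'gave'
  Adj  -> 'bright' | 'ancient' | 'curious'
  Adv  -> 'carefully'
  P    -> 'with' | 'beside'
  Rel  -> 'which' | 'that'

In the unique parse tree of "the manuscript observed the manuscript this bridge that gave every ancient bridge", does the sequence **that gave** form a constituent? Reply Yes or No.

No

[S [NP [Det the] [N manuscript]] [VP [V observed] [NP [Det the] [N manuscript]] [NP [NP [Det this] [N bridge]] [RelC [Rel that] [VP [V gave] [NP [Det every] [AP [Adj ancient]] [N bridge]]]]]]]
The smallest constituent containing 'that gave' is the RelC spanning 'that gave every ancient bridge'; no single node in the tree dominates exactly the given words.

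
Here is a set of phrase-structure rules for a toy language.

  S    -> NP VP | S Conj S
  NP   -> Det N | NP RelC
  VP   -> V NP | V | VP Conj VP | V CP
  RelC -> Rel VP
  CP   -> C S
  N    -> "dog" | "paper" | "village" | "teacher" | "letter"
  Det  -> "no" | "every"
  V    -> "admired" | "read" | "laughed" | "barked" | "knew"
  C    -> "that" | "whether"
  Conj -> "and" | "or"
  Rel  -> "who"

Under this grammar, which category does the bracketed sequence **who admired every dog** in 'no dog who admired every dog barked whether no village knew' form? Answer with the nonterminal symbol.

S
  NP
    NP
      Det: no
      N: dog
    RelC
      Rel: who
      VP
        V: admired
        NP
          Det: every
          N: dog
  VP
    V: barked
    CP
      C: whether
      S
        NP
          Det: no
          N: village
        VP
          V: knew
The span 'who admired every dog' is the RelC node built by RelC → Rel VP.

RelC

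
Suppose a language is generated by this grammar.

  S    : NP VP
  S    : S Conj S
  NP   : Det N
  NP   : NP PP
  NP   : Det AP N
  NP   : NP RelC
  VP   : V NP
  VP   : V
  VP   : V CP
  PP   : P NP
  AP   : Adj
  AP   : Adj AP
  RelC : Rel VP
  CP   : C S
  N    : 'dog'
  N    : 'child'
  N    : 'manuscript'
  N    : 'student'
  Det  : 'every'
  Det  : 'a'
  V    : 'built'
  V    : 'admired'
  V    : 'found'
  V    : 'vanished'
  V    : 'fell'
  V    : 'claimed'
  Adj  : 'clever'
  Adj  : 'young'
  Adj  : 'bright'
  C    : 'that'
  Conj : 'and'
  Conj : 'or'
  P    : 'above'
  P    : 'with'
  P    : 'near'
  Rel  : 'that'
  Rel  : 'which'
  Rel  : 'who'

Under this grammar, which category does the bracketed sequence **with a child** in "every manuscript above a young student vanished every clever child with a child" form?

[S [NP [NP [Det every] [N manuscript]] [PP [P above] [NP [Det a] [AP [Adj young]] [N student]]]] [VP [V vanished] [NP [NP [Det every] [AP [Adj clever]] [N child]] [PP [P with] [NP [Det a] [N child]]]]]]
The span 'with a child' is the PP node built by PP → P NP.

PP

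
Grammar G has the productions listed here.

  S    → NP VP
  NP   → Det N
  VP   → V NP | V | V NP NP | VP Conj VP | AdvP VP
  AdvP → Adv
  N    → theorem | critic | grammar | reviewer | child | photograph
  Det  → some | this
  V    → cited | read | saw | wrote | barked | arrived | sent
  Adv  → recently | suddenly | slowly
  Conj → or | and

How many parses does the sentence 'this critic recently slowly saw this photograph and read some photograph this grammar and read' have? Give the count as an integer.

9

Two of the 9 distinct bracketings:
[S [NP [Det this] [N critic]] [VP [VP [AdvP [Adv recently]] [VP [AdvP [Adv slowly]] [VP [V saw] [NP [Det this] [N photograph]]]]] [Conj and] [VP [VP [V read] [NP [Det some] [N photograph]] [NP [Det this] [N grammar]]] [Conj and] [VP [V read]]]]]
[S [NP [Det this] [N critic]] [VP [VP [VP [AdvP [Adv recently]] [VP [AdvP [Adv slowly]] [VP [V saw] [NP [Det this] [N photograph]]]]] [Conj and] [VP [V read] [NP [Det some] [N photograph]] [NP [Det this] [N grammar]]]] [Conj and] [VP [V read]]]]
The trees differ in how a recursive rule is bracketed over the same span.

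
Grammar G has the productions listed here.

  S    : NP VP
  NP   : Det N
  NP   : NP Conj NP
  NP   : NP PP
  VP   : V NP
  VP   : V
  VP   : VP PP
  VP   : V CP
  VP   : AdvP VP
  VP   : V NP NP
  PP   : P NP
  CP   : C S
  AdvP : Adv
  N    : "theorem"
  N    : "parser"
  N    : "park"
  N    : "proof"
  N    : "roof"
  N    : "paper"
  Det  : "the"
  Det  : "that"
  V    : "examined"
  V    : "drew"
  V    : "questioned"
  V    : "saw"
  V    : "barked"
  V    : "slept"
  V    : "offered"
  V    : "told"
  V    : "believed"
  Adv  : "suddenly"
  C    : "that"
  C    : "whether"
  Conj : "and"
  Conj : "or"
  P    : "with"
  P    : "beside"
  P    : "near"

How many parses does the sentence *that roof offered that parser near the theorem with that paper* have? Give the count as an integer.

5

Two of the 5 distinct bracketings:
[S [NP [Det that] [N roof]] [VP [V offered] [NP [NP [Det that] [N parser]] [PP [P near] [NP [NP [Det the] [N theorem]] [PP [P with] [NP [Det that] [N paper]]]]]]]]
[S [NP [Det that] [N roof]] [VP [V offered] [NP [NP [NP [Det that] [N parser]] [PP [P near] [NP [Det the] [N theorem]]]] [PP [P with] [NP [Det that] [N paper]]]]]]
The trees differ in how a recursive rule is bracketed over the same span.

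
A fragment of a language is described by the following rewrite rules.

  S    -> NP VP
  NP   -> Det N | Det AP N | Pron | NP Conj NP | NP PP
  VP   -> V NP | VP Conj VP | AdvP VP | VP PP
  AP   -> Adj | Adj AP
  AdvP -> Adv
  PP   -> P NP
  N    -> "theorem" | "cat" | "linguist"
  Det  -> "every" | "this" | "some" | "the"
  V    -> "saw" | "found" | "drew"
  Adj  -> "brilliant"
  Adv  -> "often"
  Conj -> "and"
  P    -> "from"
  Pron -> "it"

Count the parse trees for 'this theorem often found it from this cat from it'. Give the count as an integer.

Two of the 9 distinct bracketings:
[S [NP [Det this] [N theorem]] [VP [AdvP [Adv often]] [VP [V found] [NP [NP [Pron it]] [PP [P from] [NP [NP [Det this] [N cat]] [PP [P from] [NP [Pron it]]]]]]]]]
[S [NP [Det this] [N theorem]] [VP [AdvP [Adv often]] [VP [V found] [NP [NP [NP [Pron it]] [PP [P from] [NP [Det this] [N cat]]]] [PP [P from] [NP [Pron it]]]]]]]
The trees differ in how a recursive rule is bracketed over the same span.

9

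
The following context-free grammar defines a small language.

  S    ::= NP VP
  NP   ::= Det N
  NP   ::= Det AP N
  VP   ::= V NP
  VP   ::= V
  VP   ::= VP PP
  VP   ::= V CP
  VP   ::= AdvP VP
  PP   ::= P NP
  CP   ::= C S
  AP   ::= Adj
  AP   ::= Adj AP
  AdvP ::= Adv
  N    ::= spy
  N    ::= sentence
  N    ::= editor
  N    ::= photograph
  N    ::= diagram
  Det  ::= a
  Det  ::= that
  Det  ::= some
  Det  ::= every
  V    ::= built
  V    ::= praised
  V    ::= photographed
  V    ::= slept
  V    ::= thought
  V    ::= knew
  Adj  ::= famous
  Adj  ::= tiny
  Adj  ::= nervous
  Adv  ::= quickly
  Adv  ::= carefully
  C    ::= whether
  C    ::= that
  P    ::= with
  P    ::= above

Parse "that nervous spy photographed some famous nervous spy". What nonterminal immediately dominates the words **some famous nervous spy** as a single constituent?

NP

S
  NP
    Det: that
    AP
      Adj: nervous
    N: spy
  VP
    V: photographed
    NP
      Det: some
      AP
        Adj: famous
        AP
          Adj: nervous
      N: spy
The span 'some famous nervous spy' is the NP node built by NP → Det AP N.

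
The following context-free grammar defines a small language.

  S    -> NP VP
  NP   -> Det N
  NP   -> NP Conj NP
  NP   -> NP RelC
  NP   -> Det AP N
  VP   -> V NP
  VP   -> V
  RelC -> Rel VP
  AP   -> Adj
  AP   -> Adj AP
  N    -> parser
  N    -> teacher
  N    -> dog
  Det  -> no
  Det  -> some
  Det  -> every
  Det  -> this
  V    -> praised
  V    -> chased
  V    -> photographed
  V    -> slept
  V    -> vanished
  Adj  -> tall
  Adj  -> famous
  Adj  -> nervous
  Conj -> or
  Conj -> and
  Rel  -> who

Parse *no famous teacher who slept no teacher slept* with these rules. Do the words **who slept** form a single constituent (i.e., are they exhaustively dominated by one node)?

No

[S [NP [NP [Det no] [AP [Adj famous]] [N teacher]] [RelC [Rel who] [VP [V slept] [NP [Det no] [N teacher]]]]] [VP [V slept]]]
The smallest constituent containing 'who slept' is the RelC spanning 'who slept no teacher'; no single node in the tree dominates exactly the given words.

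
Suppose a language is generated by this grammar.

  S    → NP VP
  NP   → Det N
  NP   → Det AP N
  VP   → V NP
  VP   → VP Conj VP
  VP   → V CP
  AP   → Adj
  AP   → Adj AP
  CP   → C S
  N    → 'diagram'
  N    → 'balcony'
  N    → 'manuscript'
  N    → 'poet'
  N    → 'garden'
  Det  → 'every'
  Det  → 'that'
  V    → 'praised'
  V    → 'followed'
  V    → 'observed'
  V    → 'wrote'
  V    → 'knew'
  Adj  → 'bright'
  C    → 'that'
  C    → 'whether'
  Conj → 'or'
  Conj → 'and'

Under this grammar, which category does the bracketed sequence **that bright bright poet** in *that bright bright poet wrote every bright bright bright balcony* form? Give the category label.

[S [NP [Det that] [AP [Adj bright] [AP [Adj bright]]] [N poet]] [VP [V wrote] [NP [Det every] [AP [Adj bright] [AP [Adj bright] [AP [Adj bright]]]] [N balcony]]]]
The span 'that bright bright poet' is the NP node built by NP → Det AP N.

NP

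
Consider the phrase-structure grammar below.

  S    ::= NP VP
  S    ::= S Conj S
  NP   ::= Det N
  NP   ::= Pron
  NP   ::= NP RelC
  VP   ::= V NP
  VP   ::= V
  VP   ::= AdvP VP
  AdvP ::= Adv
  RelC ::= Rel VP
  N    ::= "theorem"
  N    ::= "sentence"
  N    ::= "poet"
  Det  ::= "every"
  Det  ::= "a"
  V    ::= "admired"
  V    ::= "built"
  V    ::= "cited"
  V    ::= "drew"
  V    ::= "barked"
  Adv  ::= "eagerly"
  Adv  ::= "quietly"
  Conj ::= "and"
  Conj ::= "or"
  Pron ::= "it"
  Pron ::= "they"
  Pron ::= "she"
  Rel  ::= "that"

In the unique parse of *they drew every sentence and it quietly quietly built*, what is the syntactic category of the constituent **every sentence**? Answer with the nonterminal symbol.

[S [S [NP [Pron they]] [VP [V drew] [NP [Det every] [N sentence]]]] [Conj and] [S [NP [Pron it]] [VP [AdvP [Adv quietly]] [VP [AdvP [Adv quietly]] [VP [V built]]]]]]
The span 'every sentence' is the NP node built by NP → Det N.

NP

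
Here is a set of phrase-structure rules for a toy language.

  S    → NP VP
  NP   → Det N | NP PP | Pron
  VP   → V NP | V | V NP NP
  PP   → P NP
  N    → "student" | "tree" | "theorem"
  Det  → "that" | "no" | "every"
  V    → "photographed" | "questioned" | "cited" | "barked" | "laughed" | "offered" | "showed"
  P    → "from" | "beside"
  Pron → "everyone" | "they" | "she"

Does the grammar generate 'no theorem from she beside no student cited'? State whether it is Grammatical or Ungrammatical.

[S [NP [NP [Det no] [N theorem]] [PP [P from] [NP [NP [Pron she]] [PP [P beside] [NP [Det no] [N student]]]]]] [VP [V cited]]]
Each bracket corresponds to one application of a listed rule, so the string is derivable from S.

Grammatical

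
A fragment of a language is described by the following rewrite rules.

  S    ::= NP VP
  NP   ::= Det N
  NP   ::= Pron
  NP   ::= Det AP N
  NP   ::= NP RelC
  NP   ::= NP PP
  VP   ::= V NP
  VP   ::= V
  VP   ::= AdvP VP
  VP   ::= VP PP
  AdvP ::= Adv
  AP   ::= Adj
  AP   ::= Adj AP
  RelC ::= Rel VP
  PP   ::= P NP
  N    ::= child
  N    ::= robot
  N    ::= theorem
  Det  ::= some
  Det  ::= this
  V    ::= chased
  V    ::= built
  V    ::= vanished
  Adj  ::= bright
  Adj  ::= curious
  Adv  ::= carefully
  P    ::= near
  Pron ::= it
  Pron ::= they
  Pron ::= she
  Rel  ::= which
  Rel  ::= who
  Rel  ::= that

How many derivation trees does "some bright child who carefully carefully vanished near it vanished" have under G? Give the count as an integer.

4

Two of the 4 distinct bracketings:
[S [NP [NP [Det some] [AP [Adj bright]] [N child]] [RelC [Rel who] [VP [AdvP [Adv carefully]] [VP [AdvP [Adv carefully]] [VP [VP [V vanished]] [PP [P near] [NP [Pron it]]]]]]]] [VP [V vanished]]]
[S [NP [NP [Det some] [AP [Adj bright]] [N child]] [RelC [Rel who] [VP [AdvP [Adv carefully]] [VP [VP [AdvP [Adv carefully]] [VP [V vanished]]] [PP [P near] [NP [Pron it]]]]]]] [VP [V vanished]]]
The trees differ in how a recursive rule is bracketed over the same span.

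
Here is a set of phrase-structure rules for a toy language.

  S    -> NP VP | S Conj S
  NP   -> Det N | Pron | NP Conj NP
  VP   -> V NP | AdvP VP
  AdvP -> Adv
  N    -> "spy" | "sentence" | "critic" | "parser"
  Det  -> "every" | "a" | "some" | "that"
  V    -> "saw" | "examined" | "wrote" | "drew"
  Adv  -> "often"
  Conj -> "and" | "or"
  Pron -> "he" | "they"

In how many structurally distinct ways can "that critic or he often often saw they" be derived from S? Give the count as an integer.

[S [NP [NP [Det that] [N critic]] [Conj or] [NP [Pron he]]] [VP [AdvP [Adv often]] [VP [AdvP [Adv often]] [VP [V saw] [NP [Pron they]]]]]]
No rule offers an alternative attachment or grouping for any span, so this is the only derivation.

1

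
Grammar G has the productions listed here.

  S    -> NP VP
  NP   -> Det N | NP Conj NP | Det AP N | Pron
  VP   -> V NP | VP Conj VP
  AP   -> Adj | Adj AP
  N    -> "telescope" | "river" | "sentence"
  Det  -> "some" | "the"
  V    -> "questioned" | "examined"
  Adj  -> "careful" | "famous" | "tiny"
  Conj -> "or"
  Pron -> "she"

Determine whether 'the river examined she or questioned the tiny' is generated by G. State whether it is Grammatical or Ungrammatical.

Ungrammatical

For S → NP VP, the only prefix that parses as NP is 'the river', but the remainder 'examined she or questioned the tiny' is not a VP under these rules.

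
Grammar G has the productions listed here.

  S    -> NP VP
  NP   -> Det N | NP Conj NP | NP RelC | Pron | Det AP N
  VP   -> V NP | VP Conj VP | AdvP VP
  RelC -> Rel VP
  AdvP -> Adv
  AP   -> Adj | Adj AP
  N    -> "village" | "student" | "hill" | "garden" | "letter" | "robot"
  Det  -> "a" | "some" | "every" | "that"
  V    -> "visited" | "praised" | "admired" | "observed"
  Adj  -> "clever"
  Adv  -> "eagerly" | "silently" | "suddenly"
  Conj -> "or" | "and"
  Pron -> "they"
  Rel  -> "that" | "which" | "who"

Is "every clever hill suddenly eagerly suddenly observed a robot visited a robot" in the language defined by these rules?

Ungrammatical

For S → NP VP, the only prefix that parses as NP is 'every clever hill', but the remainder 'suddenly eagerly suddenly observed a robot visited a robot' is not a VP under these rules.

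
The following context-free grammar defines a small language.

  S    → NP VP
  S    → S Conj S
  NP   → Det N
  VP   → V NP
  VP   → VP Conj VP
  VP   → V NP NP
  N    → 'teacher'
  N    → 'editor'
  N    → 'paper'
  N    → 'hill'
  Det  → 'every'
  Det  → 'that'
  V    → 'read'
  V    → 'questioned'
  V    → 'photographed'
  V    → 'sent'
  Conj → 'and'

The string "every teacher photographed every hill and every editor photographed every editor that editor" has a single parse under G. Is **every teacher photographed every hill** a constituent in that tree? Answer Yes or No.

Yes

[S [S [NP [Det every] [N teacher]] [VP [V photographed] [NP [Det every] [N hill]]]] [Conj and] [S [NP [Det every] [N editor]] [VP [V photographed] [NP [Det every] [N editor]] [NP [Det that] [N editor]]]]]
The words 'every teacher photographed every hill' are exhaustively dominated by a single S node (built by S → NP VP), so they form a constituent.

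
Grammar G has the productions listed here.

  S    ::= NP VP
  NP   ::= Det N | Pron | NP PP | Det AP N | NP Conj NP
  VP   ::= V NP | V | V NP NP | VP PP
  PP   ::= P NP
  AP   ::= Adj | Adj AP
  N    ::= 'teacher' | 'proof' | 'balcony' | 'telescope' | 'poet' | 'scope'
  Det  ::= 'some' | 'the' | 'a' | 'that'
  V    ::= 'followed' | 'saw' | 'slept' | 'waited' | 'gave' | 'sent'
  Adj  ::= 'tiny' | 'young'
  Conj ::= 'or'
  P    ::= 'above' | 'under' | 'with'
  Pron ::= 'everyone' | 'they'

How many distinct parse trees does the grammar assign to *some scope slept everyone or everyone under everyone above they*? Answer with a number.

9

Two of the 9 distinct bracketings:
[S [NP [Det some] [N scope]] [VP [V slept] [NP [NP [NP [Pron everyone]] [Conj or] [NP [Pron everyone]]] [PP [P under] [NP [NP [Pron everyone]] [PP [P above] [NP [Pron they]]]]]]]]
[S [NP [Det some] [N scope]] [VP [V slept] [NP [NP [NP [NP [Pron everyone]] [Conj or] [NP [Pron everyone]]] [PP [P under] [NP [Pron everyone]]]] [PP [P above] [NP [Pron they]]]]]]
The trees differ in how a recursive rule is bracketed over the same span.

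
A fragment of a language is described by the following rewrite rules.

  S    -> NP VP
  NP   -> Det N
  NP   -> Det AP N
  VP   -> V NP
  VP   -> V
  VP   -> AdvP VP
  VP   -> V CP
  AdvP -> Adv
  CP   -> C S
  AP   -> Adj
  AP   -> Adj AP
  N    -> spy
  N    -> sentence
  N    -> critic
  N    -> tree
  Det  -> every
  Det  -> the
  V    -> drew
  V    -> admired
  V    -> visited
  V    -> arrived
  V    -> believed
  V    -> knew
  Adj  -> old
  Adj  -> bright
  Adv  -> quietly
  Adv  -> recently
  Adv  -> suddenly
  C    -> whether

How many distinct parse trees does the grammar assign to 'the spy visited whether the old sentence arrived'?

1

[S [NP [Det the] [N spy]] [VP [V visited] [CP [C whether] [S [NP [Det the] [AP [Adj old]] [N sentence]] [VP [V arrived]]]]]]
No rule offers an alternative attachment or grouping for any span, so this is the only derivation.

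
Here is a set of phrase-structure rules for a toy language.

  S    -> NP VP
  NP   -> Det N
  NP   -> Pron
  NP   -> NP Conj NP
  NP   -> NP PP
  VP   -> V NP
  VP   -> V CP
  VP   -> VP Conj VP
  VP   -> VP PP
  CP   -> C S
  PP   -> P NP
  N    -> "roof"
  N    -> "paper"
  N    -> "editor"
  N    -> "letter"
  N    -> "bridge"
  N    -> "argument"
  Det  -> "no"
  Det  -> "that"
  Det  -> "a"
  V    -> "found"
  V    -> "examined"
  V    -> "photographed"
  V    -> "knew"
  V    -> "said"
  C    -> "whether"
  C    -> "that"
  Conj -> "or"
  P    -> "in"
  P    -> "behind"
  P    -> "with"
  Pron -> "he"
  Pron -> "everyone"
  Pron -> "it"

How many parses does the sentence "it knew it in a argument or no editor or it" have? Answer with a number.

Two of the 7 distinct bracketings:
[S [NP [Pron it]] [VP [V knew] [NP [NP [NP [Pron it]] [PP [P in] [NP [Det a] [N argument]]]] [Conj or] [NP [NP [Det no] [N editor]] [Conj or] [NP [Pron it]]]]]]
[S [NP [Pron it]] [VP [V knew] [NP [NP [NP [NP [Pron it]] [PP [P in] [NP [Det a] [N argument]]]] [Conj or] [NP [Det no] [N editor]]] [Conj or] [NP [Pron it]]]]]
The trees differ in how a recursive rule is bracketed over the same span.

7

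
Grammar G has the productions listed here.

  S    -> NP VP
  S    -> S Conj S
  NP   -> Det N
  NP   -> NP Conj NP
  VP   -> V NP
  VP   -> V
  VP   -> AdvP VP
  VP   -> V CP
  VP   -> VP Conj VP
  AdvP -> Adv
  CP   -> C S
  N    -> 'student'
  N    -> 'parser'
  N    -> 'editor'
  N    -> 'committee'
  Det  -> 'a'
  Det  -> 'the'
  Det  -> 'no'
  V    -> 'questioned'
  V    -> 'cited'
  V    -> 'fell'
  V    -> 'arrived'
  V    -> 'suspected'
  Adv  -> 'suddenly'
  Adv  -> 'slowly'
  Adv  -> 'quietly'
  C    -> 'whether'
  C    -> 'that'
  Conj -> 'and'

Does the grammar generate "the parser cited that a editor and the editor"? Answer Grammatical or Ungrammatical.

For S → NP VP, the only prefix that parses as NP is 'the parser', but the remainder 'cited that a editor and the editor' is not a VP under these rules. The alternative S rule S → S Conj S likewise has no satisfying split.

Ungrammatical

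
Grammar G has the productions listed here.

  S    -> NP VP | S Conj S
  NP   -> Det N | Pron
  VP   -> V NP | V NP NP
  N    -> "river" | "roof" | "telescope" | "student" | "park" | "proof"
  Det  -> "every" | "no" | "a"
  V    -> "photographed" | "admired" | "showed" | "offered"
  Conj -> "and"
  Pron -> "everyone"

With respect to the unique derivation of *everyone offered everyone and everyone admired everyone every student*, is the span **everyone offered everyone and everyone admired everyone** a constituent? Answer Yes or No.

No

[S [S [NP [Pron everyone]] [VP [V offered] [NP [Pron everyone]]]] [Conj and] [S [NP [Pron everyone]] [VP [V admired] [NP [Pron everyone]] [NP [Det every] [N student]]]]]
The smallest constituent containing 'everyone offered everyone and everyone admired everyone' is the S spanning 'everyone offered everyone and everyone admired everyone every student'; no single node in the tree dominates exactly the given words.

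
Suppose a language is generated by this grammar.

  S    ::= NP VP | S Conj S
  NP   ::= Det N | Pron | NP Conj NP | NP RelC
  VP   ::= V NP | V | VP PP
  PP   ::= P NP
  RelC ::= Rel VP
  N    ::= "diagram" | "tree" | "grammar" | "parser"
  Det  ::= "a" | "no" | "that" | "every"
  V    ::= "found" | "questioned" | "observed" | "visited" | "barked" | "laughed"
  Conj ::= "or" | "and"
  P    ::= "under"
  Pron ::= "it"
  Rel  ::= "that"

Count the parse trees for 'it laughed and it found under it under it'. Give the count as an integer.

1

[S [S [NP [Pron it]] [VP [V laughed]]] [Conj and] [S [NP [Pron it]] [VP [VP [VP [V found]] [PP [P under] [NP [Pron it]]]] [PP [P under] [NP [Pron it]]]]]]
No rule offers an alternative attachment or grouping for any span, so this is the only derivation.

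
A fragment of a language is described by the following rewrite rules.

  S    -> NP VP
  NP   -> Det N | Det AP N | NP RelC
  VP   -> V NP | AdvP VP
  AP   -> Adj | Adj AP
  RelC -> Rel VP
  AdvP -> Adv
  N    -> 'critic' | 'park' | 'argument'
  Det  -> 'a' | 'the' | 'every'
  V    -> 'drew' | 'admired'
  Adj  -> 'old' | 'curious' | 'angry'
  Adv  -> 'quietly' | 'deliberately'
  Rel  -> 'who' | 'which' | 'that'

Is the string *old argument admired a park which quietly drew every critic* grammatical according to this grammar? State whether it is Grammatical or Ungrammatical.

For S → NP VP, no prefix of the string parses as an NP.

Ungrammatical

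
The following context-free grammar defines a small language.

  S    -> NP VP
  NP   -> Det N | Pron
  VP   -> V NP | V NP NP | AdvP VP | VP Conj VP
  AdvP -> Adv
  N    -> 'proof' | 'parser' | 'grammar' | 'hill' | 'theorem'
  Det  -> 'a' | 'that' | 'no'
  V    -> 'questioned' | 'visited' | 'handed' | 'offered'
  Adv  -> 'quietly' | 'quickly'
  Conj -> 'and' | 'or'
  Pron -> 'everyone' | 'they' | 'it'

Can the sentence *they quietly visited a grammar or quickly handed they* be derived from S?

[S [NP [Pron they]] [VP [AdvP [Adv quietly]] [VP [VP [V visited] [NP [Det a] [N grammar]]] [Conj or] [VP [AdvP [Adv quickly]] [VP [V handed] [NP [Pron they]]]]]]]
Every word is introduced by a lexical rule and the phrasal rules combine the resulting categories into a single S.

Grammatical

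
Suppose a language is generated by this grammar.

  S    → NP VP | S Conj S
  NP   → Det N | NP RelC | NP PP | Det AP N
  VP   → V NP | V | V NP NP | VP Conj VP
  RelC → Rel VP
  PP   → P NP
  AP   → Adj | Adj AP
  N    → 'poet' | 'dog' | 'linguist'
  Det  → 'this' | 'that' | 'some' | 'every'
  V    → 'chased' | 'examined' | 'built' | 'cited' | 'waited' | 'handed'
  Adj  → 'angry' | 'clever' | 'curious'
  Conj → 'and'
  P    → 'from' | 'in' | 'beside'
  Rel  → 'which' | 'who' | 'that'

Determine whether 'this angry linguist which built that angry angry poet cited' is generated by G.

[S [NP [NP [Det this] [AP [Adj angry]] [N linguist]] [RelC [Rel which] [VP [V built] [NP [Det that] [AP [Adj angry] [AP [Adj angry]]] [N poet]]]]] [VP [V cited]]]
The bracketing above is licensed at every node by one of the given productions, with S at the root.

Grammatical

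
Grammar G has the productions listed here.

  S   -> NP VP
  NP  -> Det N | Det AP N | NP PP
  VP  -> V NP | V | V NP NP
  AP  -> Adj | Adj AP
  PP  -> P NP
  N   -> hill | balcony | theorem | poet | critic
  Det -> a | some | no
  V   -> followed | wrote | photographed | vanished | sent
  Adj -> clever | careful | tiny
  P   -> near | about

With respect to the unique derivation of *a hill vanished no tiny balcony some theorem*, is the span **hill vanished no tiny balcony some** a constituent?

[S [NP [Det a] [N hill]] [VP [V vanished] [NP [Det no] [AP [Adj tiny]] [N balcony]] [NP [Det some] [N theorem]]]]
The smallest constituent containing 'hill vanished no tiny balcony some' is the S spanning 'a hill vanished no tiny balcony some theorem'; no single node in the tree dominates exactly the given words.

No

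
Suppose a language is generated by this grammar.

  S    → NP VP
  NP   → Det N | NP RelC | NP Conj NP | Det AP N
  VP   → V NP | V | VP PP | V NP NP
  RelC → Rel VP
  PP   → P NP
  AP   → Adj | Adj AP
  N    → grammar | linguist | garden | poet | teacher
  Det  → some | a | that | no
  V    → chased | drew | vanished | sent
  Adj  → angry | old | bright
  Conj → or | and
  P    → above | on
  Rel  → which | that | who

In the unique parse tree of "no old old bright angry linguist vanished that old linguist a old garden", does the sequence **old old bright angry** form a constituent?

[S [NP [Det no] [AP [Adj old] [AP [Adj old] [AP [Adj bright] [AP [Adj angry]]]]] [N linguist]] [VP [V vanished] [NP [Det that] [AP [Adj old]] [N linguist]] [NP [Det a] [AP [Adj old]] [N garden]]]]
The words 'old old bright angry' are exhaustively dominated by a single AP node (built by AP → Adj AP), so they form a constituent.

Yes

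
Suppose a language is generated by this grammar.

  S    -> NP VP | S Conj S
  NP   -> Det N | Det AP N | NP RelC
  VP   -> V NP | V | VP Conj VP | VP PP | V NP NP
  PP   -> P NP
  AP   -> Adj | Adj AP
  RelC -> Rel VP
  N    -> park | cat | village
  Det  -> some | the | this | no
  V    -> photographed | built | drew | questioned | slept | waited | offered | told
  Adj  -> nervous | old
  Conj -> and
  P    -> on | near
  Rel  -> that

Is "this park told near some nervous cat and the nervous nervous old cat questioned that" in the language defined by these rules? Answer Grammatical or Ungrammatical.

Ungrammatical

For S → NP VP, the only prefix that parses as NP is 'this park', but the remainder 'told near some nervous cat and the nervous nervous old cat questioned that' is not a VP under these rules. The alternative S rule S → S Conj S likewise has no satisfying split.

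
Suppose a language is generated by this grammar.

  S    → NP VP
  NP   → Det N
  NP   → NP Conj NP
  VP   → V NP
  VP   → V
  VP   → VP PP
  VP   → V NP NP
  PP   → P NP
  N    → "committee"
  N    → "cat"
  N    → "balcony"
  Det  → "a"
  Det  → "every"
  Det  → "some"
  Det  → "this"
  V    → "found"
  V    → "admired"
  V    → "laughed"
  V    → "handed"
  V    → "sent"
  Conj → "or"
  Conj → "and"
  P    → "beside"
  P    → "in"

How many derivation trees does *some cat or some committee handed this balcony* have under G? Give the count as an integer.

[S [NP [NP [Det some] [N cat]] [Conj or] [NP [Det some] [N committee]]] [VP [V handed] [NP [Det this] [N balcony]]]]
No rule offers an alternative attachment or grouping for any span, so this is the only derivation.

1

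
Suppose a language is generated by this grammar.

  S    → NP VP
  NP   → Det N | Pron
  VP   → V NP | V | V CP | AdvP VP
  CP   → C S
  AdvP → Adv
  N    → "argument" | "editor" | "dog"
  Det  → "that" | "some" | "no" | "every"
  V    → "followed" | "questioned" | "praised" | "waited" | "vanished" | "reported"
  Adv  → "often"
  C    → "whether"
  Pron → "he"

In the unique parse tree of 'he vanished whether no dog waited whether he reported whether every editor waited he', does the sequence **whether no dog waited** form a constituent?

[S [NP [Pron he]] [VP [V vanished] [CP [C whether] [S [NP [Det no] [N dog]] [VP [V waited] [CP [C whether] [S [NP [Pron he]] [VP [V reported] [CP [C whether] [S [NP [Det every] [N editor]] [VP [V waited] [NP [Pron he]]]]]]]]]]]]]
The smallest constituent containing 'whether no dog waited' is the CP spanning 'whether no dog waited whether he reported whether every editor waited he'; no single node in the tree dominates exactly the given words.

No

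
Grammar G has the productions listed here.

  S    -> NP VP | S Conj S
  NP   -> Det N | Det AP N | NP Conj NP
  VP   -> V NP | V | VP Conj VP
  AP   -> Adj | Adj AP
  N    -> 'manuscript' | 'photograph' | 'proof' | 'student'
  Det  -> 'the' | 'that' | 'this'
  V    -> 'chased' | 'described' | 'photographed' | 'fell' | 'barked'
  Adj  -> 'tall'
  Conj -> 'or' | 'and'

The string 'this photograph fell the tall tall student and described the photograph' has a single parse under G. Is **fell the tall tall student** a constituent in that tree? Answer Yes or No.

[S [NP [Det this] [N photograph]] [VP [VP [V fell] [NP [Det the] [AP [Adj tall] [AP [Adj tall]]] [N student]]] [Conj and] [VP [V described] [NP [Det the] [N photograph]]]]]
The words 'fell the tall tall student' are exhaustively dominated by a single VP node (built by VP → V NP), so they form a constituent.

Yes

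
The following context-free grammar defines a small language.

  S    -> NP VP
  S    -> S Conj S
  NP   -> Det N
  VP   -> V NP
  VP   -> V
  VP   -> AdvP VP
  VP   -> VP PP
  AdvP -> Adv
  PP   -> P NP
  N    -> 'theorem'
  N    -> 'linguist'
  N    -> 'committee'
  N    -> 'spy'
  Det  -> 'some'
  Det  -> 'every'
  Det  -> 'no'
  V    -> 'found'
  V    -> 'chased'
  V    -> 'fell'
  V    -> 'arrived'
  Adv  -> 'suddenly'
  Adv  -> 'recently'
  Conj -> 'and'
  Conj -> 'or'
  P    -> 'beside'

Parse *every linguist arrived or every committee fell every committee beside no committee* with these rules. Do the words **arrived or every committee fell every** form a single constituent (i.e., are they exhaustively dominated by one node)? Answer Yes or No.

[S [S [NP [Det every] [N linguist]] [VP [V arrived]]] [Conj or] [S [NP [Det every] [N committee]] [VP [VP [V fell] [NP [Det every] [N committee]]] [PP [P beside] [NP [Det no] [N committee]]]]]]
The smallest constituent containing 'arrived or every committee fell every' is the S spanning 'every linguist arrived or every committee fell every committee beside no committee'; no single node in the tree dominates exactly the given words.

No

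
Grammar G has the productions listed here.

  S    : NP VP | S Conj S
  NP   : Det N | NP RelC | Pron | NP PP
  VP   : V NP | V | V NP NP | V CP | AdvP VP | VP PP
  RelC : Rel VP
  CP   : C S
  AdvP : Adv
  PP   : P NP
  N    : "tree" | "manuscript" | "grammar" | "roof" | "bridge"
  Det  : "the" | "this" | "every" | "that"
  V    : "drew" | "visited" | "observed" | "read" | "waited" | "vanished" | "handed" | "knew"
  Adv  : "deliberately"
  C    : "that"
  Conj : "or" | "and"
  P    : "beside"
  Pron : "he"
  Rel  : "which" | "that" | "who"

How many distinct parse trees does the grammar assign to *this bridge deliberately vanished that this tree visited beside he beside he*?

Two of the 9 distinct bracketings:
[S [NP [Det this] [N bridge]] [VP [AdvP [Adv deliberately]] [VP [V vanished] [CP [C that] [S [NP [Det this] [N tree]] [VP [VP [V visited]] [PP [P beside] [NP [NP [Pron he]] [PP [P beside] [NP [Pron he]]]]]]]]]]]
[S [NP [Det this] [N bridge]] [VP [AdvP [Adv deliberately]] [VP [V vanished] [CP [C that] [S [NP [Det this] [N tree]] [VP [VP [VP [V visited]] [PP [P beside] [NP [Pron he]]]] [PP [P beside] [NP [Pron he]]]]]]]]]
The difference turns on whether NP → NP PP is used at the relevant span, versus an alternative expansion of NP.

9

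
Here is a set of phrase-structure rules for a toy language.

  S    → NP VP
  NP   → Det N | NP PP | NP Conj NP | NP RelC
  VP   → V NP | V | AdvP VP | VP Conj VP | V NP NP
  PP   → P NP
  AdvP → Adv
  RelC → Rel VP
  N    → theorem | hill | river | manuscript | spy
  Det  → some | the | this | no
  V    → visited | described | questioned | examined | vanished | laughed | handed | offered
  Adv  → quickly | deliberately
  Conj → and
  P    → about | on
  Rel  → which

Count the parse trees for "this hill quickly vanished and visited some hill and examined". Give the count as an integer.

5

Two of the 5 distinct bracketings:
[S [NP [Det this] [N hill]] [VP [AdvP [Adv quickly]] [VP [VP [V vanished]] [Conj and] [VP [VP [V visited] [NP [Det some] [N hill]]] [Conj and] [VP [V examined]]]]]]
[S [NP [Det this] [N hill]] [VP [AdvP [Adv quickly]] [VP [VP [VP [V vanished]] [Conj and] [VP [V visited] [NP [Det some] [N hill]]]] [Conj and] [VP [V examined]]]]]
The trees differ in how a recursive rule is bracketed over the same span.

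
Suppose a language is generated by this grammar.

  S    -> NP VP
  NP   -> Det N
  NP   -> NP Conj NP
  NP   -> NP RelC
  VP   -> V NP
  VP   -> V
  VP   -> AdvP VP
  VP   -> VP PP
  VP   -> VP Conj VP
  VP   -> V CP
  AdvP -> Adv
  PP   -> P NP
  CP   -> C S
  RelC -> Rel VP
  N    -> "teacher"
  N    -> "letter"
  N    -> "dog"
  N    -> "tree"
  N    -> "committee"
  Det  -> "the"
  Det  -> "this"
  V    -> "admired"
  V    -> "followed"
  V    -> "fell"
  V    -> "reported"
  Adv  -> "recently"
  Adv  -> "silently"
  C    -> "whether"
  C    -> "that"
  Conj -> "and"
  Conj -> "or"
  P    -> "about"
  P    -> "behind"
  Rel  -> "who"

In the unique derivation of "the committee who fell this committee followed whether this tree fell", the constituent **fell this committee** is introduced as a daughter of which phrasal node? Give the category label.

RelC

[S [NP [NP [Det the] [N committee]] [RelC [Rel who] [VP [V fell] [NP [Det this] [N committee]]]]] [VP [V followed] [CP [C whether] [S [NP [Det this] [N tree]] [VP [V fell]]]]]]
The span 'fell this committee' is the VP node built by VP → V NP.
Its mother is the RelC built by RelC → Rel VP.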